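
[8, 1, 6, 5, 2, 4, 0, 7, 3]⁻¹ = [6, 1, 4, 8, 5, 3, 2, 7, 0]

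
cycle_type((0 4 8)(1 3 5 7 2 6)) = 3.6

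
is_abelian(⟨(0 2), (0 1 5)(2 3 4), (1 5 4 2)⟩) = no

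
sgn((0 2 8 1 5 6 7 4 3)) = 1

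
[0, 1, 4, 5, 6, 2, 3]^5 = [0, 1, 2, 3, 4, 5, 6]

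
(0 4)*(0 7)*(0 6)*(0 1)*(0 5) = (0 4 7 6 1 5)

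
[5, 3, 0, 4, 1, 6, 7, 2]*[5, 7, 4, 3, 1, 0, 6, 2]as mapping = [0→0, 1→3, 2→5, 3→1, 4→7, 5→6, 6→2, 7→4]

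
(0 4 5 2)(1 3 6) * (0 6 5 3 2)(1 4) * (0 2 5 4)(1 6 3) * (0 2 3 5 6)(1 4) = (1 6 2 5 3)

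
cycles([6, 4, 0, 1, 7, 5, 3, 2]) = (0 6 3 1 4 7 2)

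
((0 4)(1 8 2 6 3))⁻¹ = (0 4)(1 3 6 2 8)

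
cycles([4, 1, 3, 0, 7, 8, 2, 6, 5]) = (0 4 7 6 2 3) (5 8) 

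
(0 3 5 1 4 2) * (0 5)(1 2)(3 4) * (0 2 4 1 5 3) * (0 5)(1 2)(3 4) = (0 2 4)(1 5 3)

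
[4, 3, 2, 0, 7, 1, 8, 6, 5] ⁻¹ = [3, 5, 2, 1, 0, 8, 7, 4, 6] 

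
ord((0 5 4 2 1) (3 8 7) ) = 15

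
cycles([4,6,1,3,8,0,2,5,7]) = (0 4 8 7 5)(1 6 2)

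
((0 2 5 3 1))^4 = (0 1 3 5 2)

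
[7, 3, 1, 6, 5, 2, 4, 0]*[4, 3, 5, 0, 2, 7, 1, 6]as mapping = [0→6, 1→0, 2→3, 3→1, 4→7, 5→5, 6→2, 7→4]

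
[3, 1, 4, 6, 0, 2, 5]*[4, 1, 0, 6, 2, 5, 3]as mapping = [0→6, 1→1, 2→2, 3→3, 4→4, 5→0, 6→5]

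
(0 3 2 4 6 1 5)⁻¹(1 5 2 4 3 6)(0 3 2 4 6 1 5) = (0 4 6 2 1 5)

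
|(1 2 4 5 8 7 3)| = 7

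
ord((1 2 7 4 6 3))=6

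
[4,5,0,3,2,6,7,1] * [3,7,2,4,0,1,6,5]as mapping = [0→0,1→1,2→3,3→4,4→2,5→6,6→5,7→7]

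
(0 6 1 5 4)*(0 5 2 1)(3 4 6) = (0 3 4 5 6)(1 2)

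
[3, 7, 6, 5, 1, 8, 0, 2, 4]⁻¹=[6, 4, 7, 0, 8, 3, 2, 1, 5]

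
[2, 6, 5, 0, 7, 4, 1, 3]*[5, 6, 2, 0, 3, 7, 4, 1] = [2, 4, 7, 5, 1, 3, 6, 0]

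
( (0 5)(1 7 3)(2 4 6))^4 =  (1 7 3)(2 4 6)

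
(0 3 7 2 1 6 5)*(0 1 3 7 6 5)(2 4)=(0 7 4 2 3 6)(1 5)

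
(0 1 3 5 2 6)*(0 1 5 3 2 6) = (0 5 6 1 2)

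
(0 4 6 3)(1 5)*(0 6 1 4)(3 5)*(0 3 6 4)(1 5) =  (0 3 4 5)(1 6)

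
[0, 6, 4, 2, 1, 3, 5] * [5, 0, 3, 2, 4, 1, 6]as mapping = [0→5, 1→6, 2→4, 3→3, 4→0, 5→2, 6→1]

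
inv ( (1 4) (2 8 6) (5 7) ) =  (1 4) (2 6 8) (5 7) 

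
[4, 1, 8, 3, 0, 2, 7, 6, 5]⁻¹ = [4, 1, 5, 3, 0, 8, 7, 6, 2]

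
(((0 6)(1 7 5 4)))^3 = (0 6)(1 4 5 7)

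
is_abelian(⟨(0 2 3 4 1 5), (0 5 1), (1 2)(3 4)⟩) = no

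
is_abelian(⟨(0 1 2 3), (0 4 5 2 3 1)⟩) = no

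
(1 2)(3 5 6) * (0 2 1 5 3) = (0 2 5 6)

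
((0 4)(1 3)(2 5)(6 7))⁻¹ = (0 4)(1 3)(2 5)(6 7)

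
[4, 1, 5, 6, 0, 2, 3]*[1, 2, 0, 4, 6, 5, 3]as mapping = [0→6, 1→2, 2→5, 3→3, 4→1, 5→0, 6→4]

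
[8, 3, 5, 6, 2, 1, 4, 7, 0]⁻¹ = [8, 5, 4, 1, 6, 2, 3, 7, 0]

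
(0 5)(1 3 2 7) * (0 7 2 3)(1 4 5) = (0 1)(4 5 7)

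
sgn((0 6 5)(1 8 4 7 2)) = 1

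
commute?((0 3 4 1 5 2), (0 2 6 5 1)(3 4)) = no:(0 3 4 1 5 2)*(0 2 6 5 1)(3 4) = (0 4)(5 6), (0 2 6 5 1)(3 4)*(0 3 4 1 5 2) = (1 3)(2 6)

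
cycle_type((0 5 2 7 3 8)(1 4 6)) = 3.6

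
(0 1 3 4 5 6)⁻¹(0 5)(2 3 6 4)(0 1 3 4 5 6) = (0 5 2 4)(1 6)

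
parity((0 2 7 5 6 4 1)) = even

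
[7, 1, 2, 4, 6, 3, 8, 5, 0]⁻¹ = [8, 1, 2, 5, 3, 7, 4, 0, 6]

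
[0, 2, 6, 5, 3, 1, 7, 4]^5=[0, 3, 5, 7, 6, 4, 1, 2]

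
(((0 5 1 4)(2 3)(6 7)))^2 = (0 1)(4 5)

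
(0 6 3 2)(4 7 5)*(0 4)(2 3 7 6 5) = (0 5)(2 4 6 7)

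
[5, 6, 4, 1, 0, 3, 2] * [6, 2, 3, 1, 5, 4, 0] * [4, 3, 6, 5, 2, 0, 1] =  [2, 4, 0, 6, 1, 3, 5]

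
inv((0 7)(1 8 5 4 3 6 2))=(0 7)(1 2 6 3 4 5 8)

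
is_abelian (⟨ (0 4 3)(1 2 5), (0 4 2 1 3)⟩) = no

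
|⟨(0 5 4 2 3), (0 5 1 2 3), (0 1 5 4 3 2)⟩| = 720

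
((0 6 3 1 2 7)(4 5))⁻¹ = (0 7 2 1 3 6)(4 5)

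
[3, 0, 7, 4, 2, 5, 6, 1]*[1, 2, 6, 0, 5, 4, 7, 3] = [0, 1, 3, 5, 6, 4, 7, 2]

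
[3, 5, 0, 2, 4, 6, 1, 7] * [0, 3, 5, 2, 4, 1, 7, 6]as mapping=[0→2, 1→1, 2→0, 3→5, 4→4, 5→7, 6→3, 7→6]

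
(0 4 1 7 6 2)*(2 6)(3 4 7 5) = (0 7 2)(1 5 3 4)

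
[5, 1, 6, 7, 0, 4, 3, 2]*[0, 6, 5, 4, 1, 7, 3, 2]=[7, 6, 3, 2, 0, 1, 4, 5]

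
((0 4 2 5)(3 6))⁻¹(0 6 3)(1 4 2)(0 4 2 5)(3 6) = (1 2 5)(3 6 4)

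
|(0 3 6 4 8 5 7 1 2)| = 9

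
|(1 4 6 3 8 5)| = 6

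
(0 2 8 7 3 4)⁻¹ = (0 4 3 7 8 2)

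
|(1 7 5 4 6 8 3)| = 7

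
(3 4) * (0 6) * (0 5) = (0 6 5) (3 4) 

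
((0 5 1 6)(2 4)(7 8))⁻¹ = (0 6 1 5)(2 4)(7 8)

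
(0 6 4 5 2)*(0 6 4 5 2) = (0 4 2 6 5)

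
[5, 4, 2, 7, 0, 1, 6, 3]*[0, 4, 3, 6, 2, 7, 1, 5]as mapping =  [0→7, 1→2, 2→3, 3→5, 4→0, 5→4, 6→1, 7→6]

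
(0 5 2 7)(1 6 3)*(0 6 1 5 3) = (0 3 5 2 7 6)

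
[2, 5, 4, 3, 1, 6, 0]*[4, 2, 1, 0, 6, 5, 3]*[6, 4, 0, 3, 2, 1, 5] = [4, 1, 5, 6, 0, 3, 2]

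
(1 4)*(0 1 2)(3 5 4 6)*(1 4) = (0 4 2)(1 6 3 5)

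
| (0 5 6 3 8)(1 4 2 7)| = 20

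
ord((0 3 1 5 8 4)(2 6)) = 6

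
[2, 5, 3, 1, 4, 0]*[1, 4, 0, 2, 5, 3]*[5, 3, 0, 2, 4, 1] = [5, 2, 0, 4, 1, 3]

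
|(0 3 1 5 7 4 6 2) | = 8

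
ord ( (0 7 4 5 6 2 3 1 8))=9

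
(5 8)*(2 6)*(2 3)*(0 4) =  (0 4)(2 6 3)(5 8)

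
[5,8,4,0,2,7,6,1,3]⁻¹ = [3,7,4,8,2,0,6,5,1]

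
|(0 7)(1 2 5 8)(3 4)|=4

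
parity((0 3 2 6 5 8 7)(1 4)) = odd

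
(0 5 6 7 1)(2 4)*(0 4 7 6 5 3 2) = (0 3 2 7 1 4)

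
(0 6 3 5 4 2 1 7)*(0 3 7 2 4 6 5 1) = (0 5 6 7 3 1 2)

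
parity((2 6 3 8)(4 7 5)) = odd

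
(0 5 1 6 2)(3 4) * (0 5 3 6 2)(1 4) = (0 3 1 2 5 4 6)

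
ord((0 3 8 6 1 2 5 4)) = 8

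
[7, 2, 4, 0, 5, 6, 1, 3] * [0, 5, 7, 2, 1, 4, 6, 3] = [3, 7, 1, 0, 4, 6, 5, 2]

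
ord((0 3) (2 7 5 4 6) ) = 10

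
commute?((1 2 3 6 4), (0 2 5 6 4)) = no:(1 2 3 6 4)*(0 2 5 6 4) = (0 2 3 4 1 5 6), (0 2 5 6 4)*(1 2 3 6 4) = (0 3 6 1 2 5 4)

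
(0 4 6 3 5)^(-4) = (0 4 6 3 5)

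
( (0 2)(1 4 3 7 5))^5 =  (0 2)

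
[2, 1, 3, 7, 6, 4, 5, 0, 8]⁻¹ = [7, 1, 0, 2, 5, 6, 4, 3, 8]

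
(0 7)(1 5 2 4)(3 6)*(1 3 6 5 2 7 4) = (0 4 3 5 7)(1 2)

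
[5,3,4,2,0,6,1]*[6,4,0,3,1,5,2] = [5,3,1,0,6,2,4]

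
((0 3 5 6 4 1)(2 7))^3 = (0 6)(1 5)(2 7)(3 4)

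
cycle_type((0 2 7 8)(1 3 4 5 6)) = 4.5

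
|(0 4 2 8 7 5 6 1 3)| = 9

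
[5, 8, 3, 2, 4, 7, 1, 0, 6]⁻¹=[7, 6, 3, 2, 4, 0, 8, 5, 1]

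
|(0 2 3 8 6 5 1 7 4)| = 9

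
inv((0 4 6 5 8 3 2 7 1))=(0 1 7 2 3 8 5 6 4)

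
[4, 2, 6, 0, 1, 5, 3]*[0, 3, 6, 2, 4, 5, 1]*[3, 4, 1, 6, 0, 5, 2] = [0, 2, 4, 3, 6, 5, 1]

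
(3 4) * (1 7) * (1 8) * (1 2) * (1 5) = (1 7 8 2 5)(3 4)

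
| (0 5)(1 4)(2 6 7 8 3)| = 10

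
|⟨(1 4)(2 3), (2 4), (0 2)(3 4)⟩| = 120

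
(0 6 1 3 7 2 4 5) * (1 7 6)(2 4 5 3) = (0 1 2 5)(3 6 7 4)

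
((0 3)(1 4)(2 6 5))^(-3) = (0 3)(1 4)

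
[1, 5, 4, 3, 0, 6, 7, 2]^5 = [2, 4, 6, 3, 7, 0, 1, 5]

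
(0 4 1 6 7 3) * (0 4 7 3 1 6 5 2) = (0 7 1 5 2)(3 4 6)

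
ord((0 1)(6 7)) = 2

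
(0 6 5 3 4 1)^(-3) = (0 3)(1 5)(4 6)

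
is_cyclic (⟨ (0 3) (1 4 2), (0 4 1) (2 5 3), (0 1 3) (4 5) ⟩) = no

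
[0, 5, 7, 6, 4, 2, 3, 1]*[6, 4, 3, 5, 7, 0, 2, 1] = [6, 0, 1, 2, 7, 3, 5, 4]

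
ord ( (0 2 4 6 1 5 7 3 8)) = 9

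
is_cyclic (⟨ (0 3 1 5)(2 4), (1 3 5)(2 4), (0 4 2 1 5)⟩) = no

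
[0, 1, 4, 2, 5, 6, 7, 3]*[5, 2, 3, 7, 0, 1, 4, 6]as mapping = [0→5, 1→2, 2→0, 3→3, 4→1, 5→4, 6→6, 7→7]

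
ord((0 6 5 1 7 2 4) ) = 7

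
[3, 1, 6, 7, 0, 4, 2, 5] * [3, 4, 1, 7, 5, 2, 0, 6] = [7, 4, 0, 6, 3, 5, 1, 2]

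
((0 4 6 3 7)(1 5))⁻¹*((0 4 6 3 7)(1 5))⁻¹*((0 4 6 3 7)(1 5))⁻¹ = (0 6 7 4 3)(1 5)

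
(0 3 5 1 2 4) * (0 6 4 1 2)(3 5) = (0 5 2 1)(4 6)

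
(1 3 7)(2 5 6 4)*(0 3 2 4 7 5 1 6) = (0 3 5)(1 2)(6 7)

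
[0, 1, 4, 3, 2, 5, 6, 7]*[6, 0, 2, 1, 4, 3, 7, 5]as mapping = [0→6, 1→0, 2→4, 3→1, 4→2, 5→3, 6→7, 7→5]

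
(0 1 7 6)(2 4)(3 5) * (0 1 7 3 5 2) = (0 7 6 1 3 2 4)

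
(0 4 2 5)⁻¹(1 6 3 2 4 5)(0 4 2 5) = (0 1 6 3 5 2)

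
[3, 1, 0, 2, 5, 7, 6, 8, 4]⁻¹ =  [2, 1, 3, 0, 8, 4, 6, 5, 7]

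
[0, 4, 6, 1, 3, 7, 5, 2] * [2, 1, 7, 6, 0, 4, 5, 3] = [2, 0, 5, 1, 6, 3, 4, 7]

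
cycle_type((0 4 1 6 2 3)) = 6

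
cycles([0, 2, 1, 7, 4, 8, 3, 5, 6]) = (1 2) (3 7 5 8 6) 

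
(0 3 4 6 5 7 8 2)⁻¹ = (0 2 8 7 5 6 4 3)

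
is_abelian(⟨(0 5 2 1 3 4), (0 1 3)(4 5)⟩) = no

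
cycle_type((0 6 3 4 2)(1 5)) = 2.5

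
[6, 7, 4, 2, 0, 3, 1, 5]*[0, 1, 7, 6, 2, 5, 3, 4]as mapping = [0→3, 1→4, 2→2, 3→7, 4→0, 5→6, 6→1, 7→5]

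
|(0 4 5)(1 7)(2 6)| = 6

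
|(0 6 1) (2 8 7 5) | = 12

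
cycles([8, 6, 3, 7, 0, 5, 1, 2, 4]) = (0 8 4) (1 6) (2 3 7) 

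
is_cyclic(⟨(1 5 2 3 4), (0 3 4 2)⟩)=no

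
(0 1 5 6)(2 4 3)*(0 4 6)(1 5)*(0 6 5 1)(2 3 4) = (0 1)(2 5 6)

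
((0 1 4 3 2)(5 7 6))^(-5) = (5 7 6)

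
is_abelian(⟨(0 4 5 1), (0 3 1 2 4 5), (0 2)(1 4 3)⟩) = no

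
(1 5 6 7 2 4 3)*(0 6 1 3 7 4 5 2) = (0 6 4 7) (1 2 5) 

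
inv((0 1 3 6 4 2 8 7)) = (0 7 8 2 4 6 3 1)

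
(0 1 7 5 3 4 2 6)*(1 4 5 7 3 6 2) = (0 4 1 3 5 6)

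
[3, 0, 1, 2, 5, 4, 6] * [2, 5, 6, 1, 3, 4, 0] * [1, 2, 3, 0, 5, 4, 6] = [2, 3, 4, 6, 5, 0, 1]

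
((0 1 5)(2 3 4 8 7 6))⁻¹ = (0 5 1)(2 6 7 8 4 3)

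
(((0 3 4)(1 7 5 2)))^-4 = (0 4 3)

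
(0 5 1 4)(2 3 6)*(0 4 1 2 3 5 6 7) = (0 6 3 7)(2 5)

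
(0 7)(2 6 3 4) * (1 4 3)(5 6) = (0 7)(1 4 2 5 6)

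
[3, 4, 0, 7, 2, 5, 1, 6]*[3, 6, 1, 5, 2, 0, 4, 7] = [5, 2, 3, 7, 1, 0, 6, 4]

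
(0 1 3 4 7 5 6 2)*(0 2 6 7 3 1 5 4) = (0 5 7 4 3)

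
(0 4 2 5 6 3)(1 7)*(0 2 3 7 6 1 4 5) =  (0 5 1 6 7 4 3 2)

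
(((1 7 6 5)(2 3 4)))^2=(1 6)(2 4 3)(5 7)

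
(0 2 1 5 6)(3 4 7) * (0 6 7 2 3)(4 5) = (0 3 5 7)(1 4 2)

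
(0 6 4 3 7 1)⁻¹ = (0 1 7 3 4 6)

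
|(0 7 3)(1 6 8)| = 3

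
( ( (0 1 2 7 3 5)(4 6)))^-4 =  (0 2 3)(1 7 5)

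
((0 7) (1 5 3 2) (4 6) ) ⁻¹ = (0 7) (1 2 3 5) (4 6) 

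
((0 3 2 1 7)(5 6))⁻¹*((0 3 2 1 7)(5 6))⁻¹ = (0 1 3 7 2)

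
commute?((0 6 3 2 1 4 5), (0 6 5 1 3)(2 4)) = no:(0 6 3 2 1 4 5)*(0 6 5 1 3)(2 4) = (0 5 6)(1 2 3 4), (0 6 5 1 3)(2 4)*(0 6 3 2 1 4 5) = (0 3 6)(1 2 5 4)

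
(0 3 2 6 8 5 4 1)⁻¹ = (0 1 4 5 8 6 2 3)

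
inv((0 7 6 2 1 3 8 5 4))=(0 4 5 8 3 1 2 6 7)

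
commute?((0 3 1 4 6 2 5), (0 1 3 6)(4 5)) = no:(0 3 1 4 6 2 5) * (0 1 3 6)(4 5) = (0 6 2 4)(1 5), (0 1 3 6)(4 5) * (0 3 1 4 6 2 5) = (0 4)(2 5 6 3)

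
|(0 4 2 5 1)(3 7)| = 10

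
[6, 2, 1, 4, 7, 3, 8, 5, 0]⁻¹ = [8, 2, 1, 5, 3, 7, 0, 4, 6]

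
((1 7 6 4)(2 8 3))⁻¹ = (1 4 6 7)(2 3 8)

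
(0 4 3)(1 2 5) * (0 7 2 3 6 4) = (1 3 7 2 5)(4 6)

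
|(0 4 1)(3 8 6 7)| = 12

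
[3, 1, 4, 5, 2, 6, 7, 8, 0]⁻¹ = [8, 1, 4, 0, 2, 3, 5, 6, 7]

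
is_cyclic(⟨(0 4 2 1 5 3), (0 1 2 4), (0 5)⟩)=no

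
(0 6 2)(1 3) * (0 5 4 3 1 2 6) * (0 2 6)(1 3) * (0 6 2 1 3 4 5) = (0 1 4 3 2)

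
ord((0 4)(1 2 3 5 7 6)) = 6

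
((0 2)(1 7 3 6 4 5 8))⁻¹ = (0 2)(1 8 5 4 6 3 7)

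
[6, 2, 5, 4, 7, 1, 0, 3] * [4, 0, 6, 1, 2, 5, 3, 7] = [3, 6, 5, 2, 7, 0, 4, 1]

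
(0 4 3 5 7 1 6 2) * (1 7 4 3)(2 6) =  (0 3 5 4 1 2)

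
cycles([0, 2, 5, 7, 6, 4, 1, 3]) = (1 2 5 4 6)(3 7)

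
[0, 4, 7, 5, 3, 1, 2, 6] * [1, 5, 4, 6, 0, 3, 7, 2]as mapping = [0→1, 1→0, 2→2, 3→3, 4→6, 5→5, 6→4, 7→7]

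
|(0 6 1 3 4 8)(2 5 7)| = 6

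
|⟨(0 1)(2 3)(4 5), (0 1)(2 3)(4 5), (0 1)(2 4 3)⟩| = 24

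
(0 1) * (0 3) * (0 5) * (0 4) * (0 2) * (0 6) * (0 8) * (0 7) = (0 1 3 5 4 2 6 8 7)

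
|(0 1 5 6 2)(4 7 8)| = 15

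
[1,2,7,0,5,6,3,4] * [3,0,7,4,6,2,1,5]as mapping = [0→0,1→7,2→5,3→3,4→2,5→1,6→4,7→6]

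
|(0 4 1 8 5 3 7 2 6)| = 9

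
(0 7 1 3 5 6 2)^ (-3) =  (0 5 7 6 1 2 3)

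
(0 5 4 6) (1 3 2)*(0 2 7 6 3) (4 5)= (0 4 3 7 6 2 1) 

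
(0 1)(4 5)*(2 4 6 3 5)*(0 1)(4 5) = (2 5 6 3 4)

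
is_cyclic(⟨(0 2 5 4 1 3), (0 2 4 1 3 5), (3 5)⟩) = no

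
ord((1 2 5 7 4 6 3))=7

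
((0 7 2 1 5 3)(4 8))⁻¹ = (0 3 5 1 2 7)(4 8)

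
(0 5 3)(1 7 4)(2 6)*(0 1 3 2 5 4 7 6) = (0 4 3 1 6 5 2)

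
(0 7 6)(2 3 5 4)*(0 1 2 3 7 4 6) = (0 4 3 5 6 1 2 7)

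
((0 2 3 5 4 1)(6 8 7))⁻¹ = (0 1 4 5 3 2)(6 7 8)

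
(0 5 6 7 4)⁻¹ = (0 4 7 6 5)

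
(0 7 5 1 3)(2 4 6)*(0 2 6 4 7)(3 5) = (1 5)(2 7 3)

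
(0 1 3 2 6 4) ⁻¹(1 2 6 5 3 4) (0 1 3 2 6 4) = (0 3 6 4 5 2) 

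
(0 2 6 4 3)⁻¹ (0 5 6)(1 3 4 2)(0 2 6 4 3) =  (0 3 6 1)(2 5 4)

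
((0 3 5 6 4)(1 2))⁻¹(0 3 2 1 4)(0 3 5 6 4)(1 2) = (0 3 5 1 2)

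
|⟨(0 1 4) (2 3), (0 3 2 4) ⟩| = 120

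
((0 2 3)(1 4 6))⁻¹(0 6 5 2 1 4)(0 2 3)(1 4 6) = (1 5 3 4 6 2)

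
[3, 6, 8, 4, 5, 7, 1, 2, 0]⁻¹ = [8, 6, 7, 0, 3, 4, 1, 5, 2]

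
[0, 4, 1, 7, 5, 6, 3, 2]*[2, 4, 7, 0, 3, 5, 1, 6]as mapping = [0→2, 1→3, 2→4, 3→6, 4→5, 5→1, 6→0, 7→7]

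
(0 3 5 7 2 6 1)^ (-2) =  (0 6 7 3 1 2 5)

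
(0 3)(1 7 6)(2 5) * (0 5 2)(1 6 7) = (0 3 5)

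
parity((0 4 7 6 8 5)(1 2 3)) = odd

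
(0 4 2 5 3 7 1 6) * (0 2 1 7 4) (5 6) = (1 5 3 4) (2 6) 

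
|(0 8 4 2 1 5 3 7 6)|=9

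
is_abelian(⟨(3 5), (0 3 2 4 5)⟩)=no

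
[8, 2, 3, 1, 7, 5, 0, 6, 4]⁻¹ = [6, 3, 1, 2, 8, 5, 7, 4, 0]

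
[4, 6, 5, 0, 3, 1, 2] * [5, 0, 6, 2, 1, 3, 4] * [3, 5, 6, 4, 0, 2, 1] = [5, 0, 4, 2, 6, 3, 1]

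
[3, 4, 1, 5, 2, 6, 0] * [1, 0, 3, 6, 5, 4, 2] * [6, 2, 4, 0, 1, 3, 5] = [5, 3, 6, 1, 0, 4, 2]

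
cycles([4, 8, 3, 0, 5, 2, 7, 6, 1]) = (0 4 5 2 3)(1 8)(6 7)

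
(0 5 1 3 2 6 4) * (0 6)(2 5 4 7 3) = (0 4 6 7 3 5 1 2)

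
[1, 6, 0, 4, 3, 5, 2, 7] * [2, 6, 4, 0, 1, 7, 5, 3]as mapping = [0→6, 1→5, 2→2, 3→1, 4→0, 5→7, 6→4, 7→3]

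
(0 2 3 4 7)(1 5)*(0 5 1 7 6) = (0 2 3 4 6)(5 7)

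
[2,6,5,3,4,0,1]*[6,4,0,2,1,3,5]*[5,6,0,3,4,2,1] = [5,2,3,0,6,1,4]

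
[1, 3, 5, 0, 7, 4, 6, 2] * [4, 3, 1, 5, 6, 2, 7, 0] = [3, 5, 2, 4, 0, 6, 7, 1]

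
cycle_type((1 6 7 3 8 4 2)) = 7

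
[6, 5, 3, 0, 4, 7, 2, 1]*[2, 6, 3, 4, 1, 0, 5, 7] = [5, 0, 4, 2, 1, 7, 3, 6]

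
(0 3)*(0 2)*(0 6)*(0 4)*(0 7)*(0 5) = (0 3 2 6 4 7 5)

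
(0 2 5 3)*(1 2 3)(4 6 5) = (0 3)(1 2 4 6 5)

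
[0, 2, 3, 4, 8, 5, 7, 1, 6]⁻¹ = [0, 7, 1, 2, 3, 5, 8, 6, 4]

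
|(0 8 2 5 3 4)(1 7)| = 6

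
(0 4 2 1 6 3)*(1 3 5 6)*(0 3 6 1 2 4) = (1 2 6 5)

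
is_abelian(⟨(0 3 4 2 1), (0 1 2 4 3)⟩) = yes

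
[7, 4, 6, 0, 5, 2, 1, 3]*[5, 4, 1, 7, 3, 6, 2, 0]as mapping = [0→0, 1→3, 2→2, 3→5, 4→6, 5→1, 6→4, 7→7]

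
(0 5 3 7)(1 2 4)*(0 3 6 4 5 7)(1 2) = (0 7 3)(2 5 6 4)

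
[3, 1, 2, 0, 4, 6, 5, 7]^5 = [3, 1, 2, 0, 4, 6, 5, 7]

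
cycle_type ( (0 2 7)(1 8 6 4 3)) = 3.5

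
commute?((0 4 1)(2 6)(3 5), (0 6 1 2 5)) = no:(0 4 1)(2 6)(3 5)*(0 6 1 2 5) = (0 4 2 1 6 5 3), (0 6 1 2 5)*(0 4 1)(2 6)(3 5) = (0 2 3 5 4 1 6)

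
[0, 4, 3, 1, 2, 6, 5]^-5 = [0, 3, 4, 2, 1, 6, 5]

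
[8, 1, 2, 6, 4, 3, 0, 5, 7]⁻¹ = [6, 1, 2, 5, 4, 7, 3, 8, 0]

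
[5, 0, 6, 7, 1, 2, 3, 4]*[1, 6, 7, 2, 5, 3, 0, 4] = [3, 1, 0, 4, 6, 7, 2, 5]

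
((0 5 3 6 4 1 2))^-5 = (0 3 4 2 5 6 1)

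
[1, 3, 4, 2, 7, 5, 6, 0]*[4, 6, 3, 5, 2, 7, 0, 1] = [6, 5, 2, 3, 1, 7, 0, 4]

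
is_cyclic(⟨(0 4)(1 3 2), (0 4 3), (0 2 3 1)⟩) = no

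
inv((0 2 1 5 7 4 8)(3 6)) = (0 8 4 7 5 1 2)(3 6)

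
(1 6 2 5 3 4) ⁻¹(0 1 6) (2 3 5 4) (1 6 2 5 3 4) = (0 6 2) (1 5 4 3) 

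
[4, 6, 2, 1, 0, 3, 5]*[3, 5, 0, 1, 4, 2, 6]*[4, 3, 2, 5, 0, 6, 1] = [0, 1, 4, 6, 5, 3, 2]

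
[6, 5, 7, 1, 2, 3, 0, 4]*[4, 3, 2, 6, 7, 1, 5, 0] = [5, 1, 0, 3, 2, 6, 4, 7]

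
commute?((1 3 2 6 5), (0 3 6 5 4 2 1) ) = no:(1 3 2 6 5)*(0 3 6 5 4 2 1) = (0 3 1 6 4 2 5), (0 3 6 5 4 2 1)*(1 3 2 6 5) = (0 2 3 5 4 6 1) 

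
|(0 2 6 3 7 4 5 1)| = 8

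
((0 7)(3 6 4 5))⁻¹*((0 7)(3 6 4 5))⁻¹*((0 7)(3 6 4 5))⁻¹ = (0 7)(3 6 4 5)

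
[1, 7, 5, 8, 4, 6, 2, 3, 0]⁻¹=[8, 0, 6, 7, 4, 2, 5, 1, 3]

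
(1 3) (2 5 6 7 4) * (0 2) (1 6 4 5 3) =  (0 2 3 6 7 5 4) 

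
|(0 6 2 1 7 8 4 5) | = 8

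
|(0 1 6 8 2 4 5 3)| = 8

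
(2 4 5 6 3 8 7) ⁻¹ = (2 7 8 3 6 5 4) 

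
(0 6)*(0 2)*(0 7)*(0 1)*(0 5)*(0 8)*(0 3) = (0 6 2 7 1 5 8 3)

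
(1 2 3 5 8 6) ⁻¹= (1 6 8 5 3 2) 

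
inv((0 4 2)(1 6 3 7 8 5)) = (0 2 4)(1 5 8 7 3 6)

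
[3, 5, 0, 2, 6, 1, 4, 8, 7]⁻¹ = [2, 5, 3, 0, 6, 1, 4, 8, 7]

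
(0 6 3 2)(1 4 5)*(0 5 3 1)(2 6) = (0 2 5)(1 4 3 6)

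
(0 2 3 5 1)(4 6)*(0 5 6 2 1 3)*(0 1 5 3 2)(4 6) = (0 5 2 1 3 4)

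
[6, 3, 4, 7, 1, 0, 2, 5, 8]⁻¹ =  [5, 4, 6, 1, 2, 7, 0, 3, 8]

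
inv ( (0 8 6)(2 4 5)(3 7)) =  (0 6 8)(2 5 4)(3 7)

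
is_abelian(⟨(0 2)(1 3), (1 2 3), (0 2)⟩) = no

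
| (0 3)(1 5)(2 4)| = 2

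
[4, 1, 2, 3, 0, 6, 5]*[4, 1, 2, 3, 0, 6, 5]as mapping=[0→0, 1→1, 2→2, 3→3, 4→4, 5→5, 6→6]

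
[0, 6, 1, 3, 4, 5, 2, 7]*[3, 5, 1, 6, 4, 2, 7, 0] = [3, 7, 5, 6, 4, 2, 1, 0]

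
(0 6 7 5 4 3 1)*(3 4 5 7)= (0 6 3 1)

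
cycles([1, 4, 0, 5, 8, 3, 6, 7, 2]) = (0 1 4 8 2)(3 5)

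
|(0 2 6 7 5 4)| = 6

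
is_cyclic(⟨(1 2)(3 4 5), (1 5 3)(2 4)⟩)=no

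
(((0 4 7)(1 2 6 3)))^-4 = (0 7 4)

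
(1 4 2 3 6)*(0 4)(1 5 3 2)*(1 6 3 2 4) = (0 1)(2 4 6 5)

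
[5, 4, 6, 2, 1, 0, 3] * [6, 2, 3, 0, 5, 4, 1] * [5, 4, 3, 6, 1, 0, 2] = [1, 0, 4, 6, 3, 2, 5]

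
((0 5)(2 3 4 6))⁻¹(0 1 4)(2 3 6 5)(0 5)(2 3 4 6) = (0 3 4 2)(1 6 5)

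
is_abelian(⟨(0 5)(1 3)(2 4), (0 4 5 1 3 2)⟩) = no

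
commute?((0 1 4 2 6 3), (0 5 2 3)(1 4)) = no:(0 1 4 2 6 3)*(0 5 2 3)(1 4) = (0 4 3 5 2 6), (0 5 2 3)(1 4)*(0 1 4 2 6 3) = (0 5 6 3 1 2)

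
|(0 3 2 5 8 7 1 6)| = 8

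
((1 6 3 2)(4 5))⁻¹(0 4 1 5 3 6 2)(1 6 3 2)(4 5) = (0 5 6 4 2 3 1)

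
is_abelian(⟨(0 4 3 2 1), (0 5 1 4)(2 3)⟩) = no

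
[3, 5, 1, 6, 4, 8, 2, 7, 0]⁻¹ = [8, 2, 6, 0, 4, 1, 3, 7, 5]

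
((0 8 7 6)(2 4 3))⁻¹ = (0 6 7 8)(2 3 4)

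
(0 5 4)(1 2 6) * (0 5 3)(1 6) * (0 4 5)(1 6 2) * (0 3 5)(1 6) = (0 5)(1 6 2)(3 4)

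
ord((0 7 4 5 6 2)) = 6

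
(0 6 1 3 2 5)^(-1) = (0 5 2 3 1 6)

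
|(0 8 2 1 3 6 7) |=7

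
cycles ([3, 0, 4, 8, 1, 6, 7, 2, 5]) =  (0 3 8 5 6 7 2 4 1)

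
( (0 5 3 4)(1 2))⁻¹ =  (0 4 3 5)(1 2)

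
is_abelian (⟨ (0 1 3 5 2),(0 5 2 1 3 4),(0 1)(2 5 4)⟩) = no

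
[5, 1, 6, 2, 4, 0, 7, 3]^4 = [0, 1, 2, 3, 4, 5, 6, 7]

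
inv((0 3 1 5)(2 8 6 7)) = (0 5 1 3)(2 7 6 8)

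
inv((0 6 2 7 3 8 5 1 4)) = (0 4 1 5 8 3 7 2 6)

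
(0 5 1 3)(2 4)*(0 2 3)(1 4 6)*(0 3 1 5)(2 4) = (1 3 4)(2 6 5)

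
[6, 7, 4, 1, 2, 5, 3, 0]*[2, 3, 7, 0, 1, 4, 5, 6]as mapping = [0→5, 1→6, 2→1, 3→3, 4→7, 5→4, 6→0, 7→2]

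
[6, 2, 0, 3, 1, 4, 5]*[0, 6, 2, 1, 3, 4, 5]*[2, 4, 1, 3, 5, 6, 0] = [6, 1, 2, 4, 0, 3, 5]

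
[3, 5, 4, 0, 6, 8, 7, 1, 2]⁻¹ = [3, 7, 8, 0, 2, 1, 4, 6, 5]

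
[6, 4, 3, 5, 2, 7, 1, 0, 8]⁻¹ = [7, 6, 4, 2, 1, 3, 0, 5, 8]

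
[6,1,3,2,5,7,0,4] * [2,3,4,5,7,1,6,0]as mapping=[0→6,1→3,2→5,3→4,4→1,5→0,6→2,7→7]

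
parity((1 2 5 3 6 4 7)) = even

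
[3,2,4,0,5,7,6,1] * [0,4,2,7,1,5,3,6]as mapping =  [0→7,1→2,2→1,3→0,4→5,5→6,6→3,7→4]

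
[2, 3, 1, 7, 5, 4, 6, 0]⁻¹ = [7, 2, 0, 1, 5, 4, 6, 3]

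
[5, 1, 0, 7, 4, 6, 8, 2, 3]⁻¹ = [2, 1, 7, 8, 4, 0, 5, 3, 6]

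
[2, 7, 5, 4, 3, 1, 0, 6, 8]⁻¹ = [6, 5, 0, 4, 3, 2, 7, 1, 8]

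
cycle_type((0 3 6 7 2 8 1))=7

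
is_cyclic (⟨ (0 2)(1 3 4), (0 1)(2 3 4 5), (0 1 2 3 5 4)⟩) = no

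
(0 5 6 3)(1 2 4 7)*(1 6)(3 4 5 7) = (0 7 6 4 3)(1 2 5)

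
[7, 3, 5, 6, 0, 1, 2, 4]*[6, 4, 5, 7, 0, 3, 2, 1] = [1, 7, 3, 2, 6, 4, 5, 0]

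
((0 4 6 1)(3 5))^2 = (0 6)(1 4)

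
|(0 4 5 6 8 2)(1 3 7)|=6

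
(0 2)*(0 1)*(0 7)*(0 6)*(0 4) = (0 2 1 7 6 4)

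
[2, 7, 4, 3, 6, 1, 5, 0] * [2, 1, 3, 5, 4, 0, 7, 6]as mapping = [0→3, 1→6, 2→4, 3→5, 4→7, 5→1, 6→0, 7→2]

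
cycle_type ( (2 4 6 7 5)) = 5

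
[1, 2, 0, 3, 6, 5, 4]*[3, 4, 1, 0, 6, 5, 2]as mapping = [0→4, 1→1, 2→3, 3→0, 4→2, 5→5, 6→6]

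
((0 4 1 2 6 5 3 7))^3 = (0 2 3 4 6 7 1 5)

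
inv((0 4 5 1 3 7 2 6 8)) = (0 8 6 2 7 3 1 5 4)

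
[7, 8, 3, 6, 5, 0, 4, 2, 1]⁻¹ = [5, 8, 7, 2, 6, 4, 3, 0, 1]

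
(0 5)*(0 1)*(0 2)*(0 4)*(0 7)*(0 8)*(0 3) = (0 5 1 2 4 7 8 3)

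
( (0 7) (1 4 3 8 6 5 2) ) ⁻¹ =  (0 7) (1 2 5 6 8 3 4) 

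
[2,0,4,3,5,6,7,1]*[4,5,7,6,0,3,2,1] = [7,4,0,6,3,2,1,5]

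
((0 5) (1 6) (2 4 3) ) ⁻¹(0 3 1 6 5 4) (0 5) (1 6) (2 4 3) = (0 3 5 2 6 1) 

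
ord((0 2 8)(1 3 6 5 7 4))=6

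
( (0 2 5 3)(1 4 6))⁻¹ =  (0 3 5 2)(1 6 4)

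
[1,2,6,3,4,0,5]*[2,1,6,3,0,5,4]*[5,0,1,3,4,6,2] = [0,2,4,3,5,1,6]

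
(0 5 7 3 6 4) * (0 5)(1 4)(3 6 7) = (1 4 5 3 7 6)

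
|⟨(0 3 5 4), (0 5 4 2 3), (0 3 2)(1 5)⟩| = 720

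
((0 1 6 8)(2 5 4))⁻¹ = (0 8 6 1)(2 4 5)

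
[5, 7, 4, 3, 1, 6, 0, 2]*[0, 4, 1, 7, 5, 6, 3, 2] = [6, 2, 5, 7, 4, 3, 0, 1]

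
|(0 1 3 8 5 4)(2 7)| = 6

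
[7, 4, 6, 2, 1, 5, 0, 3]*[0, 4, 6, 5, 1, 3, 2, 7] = [7, 1, 2, 6, 4, 3, 0, 5]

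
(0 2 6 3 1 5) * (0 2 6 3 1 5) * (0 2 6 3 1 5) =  (0 3)(1 2)(5 6)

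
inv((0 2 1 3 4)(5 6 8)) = (0 4 3 1 2)(5 8 6)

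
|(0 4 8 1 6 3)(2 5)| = 6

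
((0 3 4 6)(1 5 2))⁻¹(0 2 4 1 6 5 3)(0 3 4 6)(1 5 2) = (0 2 4 3 1 6 5)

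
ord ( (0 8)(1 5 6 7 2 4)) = 6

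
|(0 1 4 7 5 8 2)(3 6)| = 14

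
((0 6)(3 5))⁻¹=(0 6)(3 5)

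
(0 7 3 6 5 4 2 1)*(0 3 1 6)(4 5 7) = (0 4 2 6 7 1 3)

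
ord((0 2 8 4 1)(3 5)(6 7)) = 10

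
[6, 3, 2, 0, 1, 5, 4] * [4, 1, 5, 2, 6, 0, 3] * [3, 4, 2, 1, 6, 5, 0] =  [1, 2, 5, 6, 4, 3, 0]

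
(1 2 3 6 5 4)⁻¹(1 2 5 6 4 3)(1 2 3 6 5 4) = (1 6 2 3 4 5)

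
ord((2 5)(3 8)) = 2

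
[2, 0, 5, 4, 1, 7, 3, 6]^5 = [3, 6, 4, 5, 7, 1, 2, 0]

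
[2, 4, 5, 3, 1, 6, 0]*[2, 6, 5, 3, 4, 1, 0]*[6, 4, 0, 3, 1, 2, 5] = [2, 1, 4, 3, 5, 6, 0]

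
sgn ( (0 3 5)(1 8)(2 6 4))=-1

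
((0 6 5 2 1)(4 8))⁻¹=(0 1 2 5 6)(4 8)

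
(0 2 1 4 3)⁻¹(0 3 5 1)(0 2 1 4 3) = (0 5 4 2)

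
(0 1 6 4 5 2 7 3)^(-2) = (0 7 5 6)(1 3 2 4)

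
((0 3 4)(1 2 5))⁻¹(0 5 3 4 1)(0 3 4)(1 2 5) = (0 2 3 1 4)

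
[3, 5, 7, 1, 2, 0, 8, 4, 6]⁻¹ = [5, 3, 4, 0, 7, 1, 8, 2, 6]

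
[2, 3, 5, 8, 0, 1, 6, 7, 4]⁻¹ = [4, 5, 0, 1, 8, 2, 6, 7, 3]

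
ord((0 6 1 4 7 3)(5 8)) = 6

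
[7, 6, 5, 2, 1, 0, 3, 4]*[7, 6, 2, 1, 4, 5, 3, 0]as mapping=[0→0, 1→3, 2→5, 3→2, 4→6, 5→7, 6→1, 7→4]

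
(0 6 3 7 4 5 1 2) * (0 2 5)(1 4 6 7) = (0 7 6 3 1 5 4)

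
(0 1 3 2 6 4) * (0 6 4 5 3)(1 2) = (0 2 4 6 5 3 1)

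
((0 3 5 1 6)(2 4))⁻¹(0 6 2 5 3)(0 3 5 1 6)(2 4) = (0 4 1 5 3)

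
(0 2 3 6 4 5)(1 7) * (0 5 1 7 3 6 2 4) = (0 4 1 3 2 6)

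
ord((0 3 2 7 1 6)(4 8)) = 6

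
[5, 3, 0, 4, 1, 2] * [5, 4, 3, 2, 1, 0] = [0, 2, 5, 1, 4, 3]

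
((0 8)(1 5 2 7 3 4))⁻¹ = (0 8)(1 4 3 7 2 5)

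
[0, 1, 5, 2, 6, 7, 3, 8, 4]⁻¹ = [0, 1, 3, 6, 8, 2, 4, 5, 7]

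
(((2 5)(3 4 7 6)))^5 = (2 5)(3 4 7 6)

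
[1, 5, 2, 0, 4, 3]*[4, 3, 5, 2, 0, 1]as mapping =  [0→3, 1→1, 2→5, 3→4, 4→0, 5→2]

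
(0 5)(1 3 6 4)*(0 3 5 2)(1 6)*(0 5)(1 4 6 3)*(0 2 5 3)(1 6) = (0 5 6 1 2 3 4)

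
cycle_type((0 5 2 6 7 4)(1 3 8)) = 3.6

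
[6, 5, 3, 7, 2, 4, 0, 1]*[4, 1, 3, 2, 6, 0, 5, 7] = [5, 0, 2, 7, 3, 6, 4, 1]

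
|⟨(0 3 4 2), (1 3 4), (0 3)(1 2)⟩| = 120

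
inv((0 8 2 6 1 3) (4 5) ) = (0 3 1 6 2 8) (4 5) 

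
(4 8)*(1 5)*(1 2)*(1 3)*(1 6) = (1 5 2 3 6)(4 8)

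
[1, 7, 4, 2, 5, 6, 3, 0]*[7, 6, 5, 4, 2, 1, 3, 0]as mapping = [0→6, 1→0, 2→2, 3→5, 4→1, 5→3, 6→4, 7→7]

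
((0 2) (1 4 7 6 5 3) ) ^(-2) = (1 5 7) (3 6 4) 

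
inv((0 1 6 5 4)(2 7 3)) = (0 4 5 6 1)(2 3 7)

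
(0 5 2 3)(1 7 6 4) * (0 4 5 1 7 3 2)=(0 1 3 4 7 6 5)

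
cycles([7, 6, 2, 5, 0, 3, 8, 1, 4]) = (0 7 1 6 8 4)(3 5)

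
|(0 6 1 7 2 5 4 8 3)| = 9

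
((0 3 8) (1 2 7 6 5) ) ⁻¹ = (0 8 3) (1 5 6 7 2) 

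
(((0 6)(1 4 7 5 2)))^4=(1 2 5 7 4)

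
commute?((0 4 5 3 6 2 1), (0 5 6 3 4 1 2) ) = no:(0 4 5 3 6 2 1) * (0 5 6 3 4 1 2) = (0 1 5 4 6), (0 5 6 3 4 1 2) * (0 4 5 3 6 2 1) = (0 3 5 2 4) 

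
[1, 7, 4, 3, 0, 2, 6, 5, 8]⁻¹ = [4, 0, 5, 3, 2, 7, 6, 1, 8]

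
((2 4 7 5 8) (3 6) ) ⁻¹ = (2 8 5 7 4) (3 6) 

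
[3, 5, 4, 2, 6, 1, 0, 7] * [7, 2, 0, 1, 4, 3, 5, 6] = [1, 3, 4, 0, 5, 2, 7, 6]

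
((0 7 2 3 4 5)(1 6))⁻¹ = (0 5 4 3 2 7)(1 6)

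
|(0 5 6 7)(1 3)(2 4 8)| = 12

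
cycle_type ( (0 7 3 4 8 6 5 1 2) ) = 9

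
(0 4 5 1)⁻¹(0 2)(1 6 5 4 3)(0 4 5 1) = (0 6 1 5 3)(2 4)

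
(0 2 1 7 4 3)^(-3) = (0 7)(1 3)(2 4)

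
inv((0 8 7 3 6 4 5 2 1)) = (0 1 2 5 4 6 3 7 8)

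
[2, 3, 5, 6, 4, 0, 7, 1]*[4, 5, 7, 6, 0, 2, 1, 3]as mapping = [0→7, 1→6, 2→2, 3→1, 4→0, 5→4, 6→3, 7→5]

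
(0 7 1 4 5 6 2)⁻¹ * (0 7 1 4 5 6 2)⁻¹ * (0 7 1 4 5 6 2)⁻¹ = (0 5 7 6 1 2 4)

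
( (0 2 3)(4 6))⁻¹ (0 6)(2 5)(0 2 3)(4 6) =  (2 4)(3 5)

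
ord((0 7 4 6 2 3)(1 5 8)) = 6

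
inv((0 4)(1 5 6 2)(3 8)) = (0 4)(1 2 6 5)(3 8)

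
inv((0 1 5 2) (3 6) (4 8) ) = (0 2 5 1) (3 6) (4 8) 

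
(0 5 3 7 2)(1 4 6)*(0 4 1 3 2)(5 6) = (0 6 3 7)(2 4 5)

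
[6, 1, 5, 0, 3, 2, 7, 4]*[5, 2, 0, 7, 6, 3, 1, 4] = [1, 2, 3, 5, 7, 0, 4, 6]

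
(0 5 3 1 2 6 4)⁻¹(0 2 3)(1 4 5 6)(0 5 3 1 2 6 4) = (0 3 4 2)(1 5 6)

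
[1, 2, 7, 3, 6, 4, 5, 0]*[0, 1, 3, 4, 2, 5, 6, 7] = [1, 3, 7, 4, 6, 2, 5, 0]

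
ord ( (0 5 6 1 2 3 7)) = 7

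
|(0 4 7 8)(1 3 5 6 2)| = 20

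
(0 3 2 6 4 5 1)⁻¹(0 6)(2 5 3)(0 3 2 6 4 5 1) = (1 2 6)(3 4)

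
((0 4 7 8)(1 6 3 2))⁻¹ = (0 8 7 4)(1 2 3 6)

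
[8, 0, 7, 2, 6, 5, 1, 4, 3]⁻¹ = [1, 6, 3, 8, 7, 5, 4, 2, 0]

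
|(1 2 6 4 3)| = 5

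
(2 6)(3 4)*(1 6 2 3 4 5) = (1 6 3 5)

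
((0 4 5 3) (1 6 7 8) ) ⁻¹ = (0 3 5 4) (1 8 7 6) 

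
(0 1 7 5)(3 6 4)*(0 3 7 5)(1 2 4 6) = (0 2 4 7)(1 5 3)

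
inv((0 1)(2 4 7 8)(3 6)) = (0 1)(2 8 7 4)(3 6)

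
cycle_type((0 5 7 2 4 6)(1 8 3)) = 3.6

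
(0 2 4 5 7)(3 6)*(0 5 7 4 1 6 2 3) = (0 3 2 1 6)(4 7 5)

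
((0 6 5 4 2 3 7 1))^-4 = (0 2)(1 4)(3 6)(5 7)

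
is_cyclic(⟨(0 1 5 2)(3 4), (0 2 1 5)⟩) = no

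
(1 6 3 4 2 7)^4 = (1 2 3)(4 6 7)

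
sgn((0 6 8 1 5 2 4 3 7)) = 1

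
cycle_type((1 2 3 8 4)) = 5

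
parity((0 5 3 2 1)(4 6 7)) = even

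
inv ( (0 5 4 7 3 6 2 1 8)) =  (0 8 1 2 6 3 7 4 5)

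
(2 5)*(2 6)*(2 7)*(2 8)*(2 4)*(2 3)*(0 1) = (0 1)(2 5 6 7 8 4 3)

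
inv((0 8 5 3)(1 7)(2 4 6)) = (0 3 5 8)(1 7)(2 6 4)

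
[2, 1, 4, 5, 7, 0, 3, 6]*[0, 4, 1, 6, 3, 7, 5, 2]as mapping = [0→1, 1→4, 2→3, 3→7, 4→2, 5→0, 6→6, 7→5]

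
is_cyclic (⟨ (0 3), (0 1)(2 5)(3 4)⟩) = no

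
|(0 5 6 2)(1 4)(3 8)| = 4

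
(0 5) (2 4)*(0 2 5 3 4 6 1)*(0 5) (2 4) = (0 3 2 6 1 5 4) 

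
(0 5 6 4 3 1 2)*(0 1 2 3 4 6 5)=(1 3 2)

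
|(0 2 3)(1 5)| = 6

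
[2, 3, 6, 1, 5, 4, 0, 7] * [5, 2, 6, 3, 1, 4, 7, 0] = [6, 3, 7, 2, 4, 1, 5, 0]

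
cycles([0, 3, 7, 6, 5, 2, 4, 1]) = (1 3 6 4 5 2 7)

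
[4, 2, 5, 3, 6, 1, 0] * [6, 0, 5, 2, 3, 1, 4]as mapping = [0→3, 1→5, 2→1, 3→2, 4→4, 5→0, 6→6]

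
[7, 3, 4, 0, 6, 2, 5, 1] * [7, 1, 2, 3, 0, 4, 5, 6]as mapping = [0→6, 1→3, 2→0, 3→7, 4→5, 5→2, 6→4, 7→1]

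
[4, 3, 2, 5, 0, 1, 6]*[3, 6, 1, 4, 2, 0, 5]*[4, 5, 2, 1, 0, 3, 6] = [2, 0, 5, 4, 1, 6, 3]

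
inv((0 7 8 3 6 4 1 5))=(0 5 1 4 6 3 8 7)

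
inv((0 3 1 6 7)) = (0 7 6 1 3)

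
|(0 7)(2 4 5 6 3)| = 10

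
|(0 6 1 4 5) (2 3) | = 10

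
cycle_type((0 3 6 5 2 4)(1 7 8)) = 3.6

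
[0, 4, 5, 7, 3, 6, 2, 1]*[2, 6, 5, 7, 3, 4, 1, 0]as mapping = [0→2, 1→3, 2→4, 3→0, 4→7, 5→1, 6→5, 7→6]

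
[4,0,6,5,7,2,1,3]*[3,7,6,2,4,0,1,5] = [4,3,1,0,5,6,7,2]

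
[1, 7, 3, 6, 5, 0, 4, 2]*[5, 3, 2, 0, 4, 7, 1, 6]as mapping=[0→3, 1→6, 2→0, 3→1, 4→7, 5→5, 6→4, 7→2]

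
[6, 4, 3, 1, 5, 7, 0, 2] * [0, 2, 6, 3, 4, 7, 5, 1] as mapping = [0→5, 1→4, 2→3, 3→2, 4→7, 5→1, 6→0, 7→6] 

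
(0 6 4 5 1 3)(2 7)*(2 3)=(0 6 4 5 1 2 7 3)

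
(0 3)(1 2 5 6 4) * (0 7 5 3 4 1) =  (0 4)(1 2 3 7 5 6)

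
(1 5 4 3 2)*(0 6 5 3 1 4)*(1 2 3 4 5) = (0 6 1 4 2 5)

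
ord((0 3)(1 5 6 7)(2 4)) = 4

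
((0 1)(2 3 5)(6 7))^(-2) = (2 3 5)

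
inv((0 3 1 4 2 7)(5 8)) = (0 7 2 4 1 3)(5 8)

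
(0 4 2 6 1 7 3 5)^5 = (0 7 2 5 1 4 3 6)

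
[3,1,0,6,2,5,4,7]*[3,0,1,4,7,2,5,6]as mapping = [0→4,1→0,2→3,3→5,4→1,5→2,6→7,7→6]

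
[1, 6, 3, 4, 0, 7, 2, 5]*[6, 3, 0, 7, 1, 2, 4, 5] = [3, 4, 7, 1, 6, 5, 0, 2]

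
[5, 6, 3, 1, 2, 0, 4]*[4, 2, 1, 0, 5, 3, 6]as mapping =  [0→3, 1→6, 2→0, 3→2, 4→1, 5→4, 6→5]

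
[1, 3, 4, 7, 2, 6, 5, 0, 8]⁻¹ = [7, 0, 4, 1, 2, 6, 5, 3, 8]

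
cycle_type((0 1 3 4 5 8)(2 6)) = 2.6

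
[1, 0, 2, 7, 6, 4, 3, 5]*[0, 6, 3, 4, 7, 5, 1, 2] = [6, 0, 3, 2, 1, 7, 4, 5]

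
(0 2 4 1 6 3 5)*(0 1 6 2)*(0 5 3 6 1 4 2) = (0 5 4 1)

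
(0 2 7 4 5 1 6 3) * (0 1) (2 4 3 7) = (0 4 5) (1 6 7 3) 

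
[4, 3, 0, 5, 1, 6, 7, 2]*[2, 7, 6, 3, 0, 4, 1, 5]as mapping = [0→0, 1→3, 2→2, 3→4, 4→7, 5→1, 6→5, 7→6]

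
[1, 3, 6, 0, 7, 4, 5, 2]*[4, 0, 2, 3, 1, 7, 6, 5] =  [0, 3, 6, 4, 5, 1, 7, 2]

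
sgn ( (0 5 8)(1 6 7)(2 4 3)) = 1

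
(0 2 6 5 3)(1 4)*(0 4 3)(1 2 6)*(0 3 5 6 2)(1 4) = (0 2 4)(1 5 3)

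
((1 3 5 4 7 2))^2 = (1 5 7)(2 3 4)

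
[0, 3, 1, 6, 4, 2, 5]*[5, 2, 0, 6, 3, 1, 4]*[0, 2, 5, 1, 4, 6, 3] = [6, 3, 5, 4, 1, 0, 2]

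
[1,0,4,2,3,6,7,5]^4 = [0,1,4,2,3,6,7,5]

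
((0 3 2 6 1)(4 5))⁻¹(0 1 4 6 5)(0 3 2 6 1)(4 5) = (0 5 1 4 3)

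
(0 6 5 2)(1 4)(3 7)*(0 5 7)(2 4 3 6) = (0 2 5 4 1 3)(6 7)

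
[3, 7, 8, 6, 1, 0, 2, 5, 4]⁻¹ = [5, 4, 6, 0, 8, 7, 3, 1, 2]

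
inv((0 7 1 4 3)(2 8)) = (0 3 4 1 7)(2 8)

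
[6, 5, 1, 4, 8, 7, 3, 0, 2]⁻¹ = [7, 2, 8, 6, 3, 1, 0, 5, 4]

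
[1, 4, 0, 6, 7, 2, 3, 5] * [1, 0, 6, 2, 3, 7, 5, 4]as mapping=[0→0, 1→3, 2→1, 3→5, 4→4, 5→6, 6→2, 7→7]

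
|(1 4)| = 2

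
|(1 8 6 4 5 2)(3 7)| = 6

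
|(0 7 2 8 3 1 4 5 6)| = 9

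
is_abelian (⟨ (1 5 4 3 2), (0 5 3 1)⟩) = no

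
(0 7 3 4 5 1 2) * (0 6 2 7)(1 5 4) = (1 7 3)(2 6)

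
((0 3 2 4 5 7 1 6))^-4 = (0 5)(1 2)(3 7)(4 6)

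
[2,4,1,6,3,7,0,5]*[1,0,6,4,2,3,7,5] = [6,2,0,7,4,5,1,3]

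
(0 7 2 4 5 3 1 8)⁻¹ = (0 8 1 3 5 4 2 7)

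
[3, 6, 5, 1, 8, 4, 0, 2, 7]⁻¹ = [6, 3, 7, 0, 5, 2, 1, 8, 4]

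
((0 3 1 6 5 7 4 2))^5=(0 7 1 2 5 3 4 6)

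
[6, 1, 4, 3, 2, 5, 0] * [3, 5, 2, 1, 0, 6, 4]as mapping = [0→4, 1→5, 2→0, 3→1, 4→2, 5→6, 6→3]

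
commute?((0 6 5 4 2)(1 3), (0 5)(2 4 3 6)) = no:(0 6 5 4 2)(1 3) * (0 5)(2 4 3 6) = (0 2 5 3 1 6), (0 5)(2 4 3 6) * (0 6 5 4 2)(1 3) = (0 4 1 3 5 6)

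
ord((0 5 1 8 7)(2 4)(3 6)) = 10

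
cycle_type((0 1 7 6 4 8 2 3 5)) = 9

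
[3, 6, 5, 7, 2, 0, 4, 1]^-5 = [1, 2, 3, 6, 0, 7, 5, 4]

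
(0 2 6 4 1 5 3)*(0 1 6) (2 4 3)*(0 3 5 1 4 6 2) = (0 6 5) (2 3 4) 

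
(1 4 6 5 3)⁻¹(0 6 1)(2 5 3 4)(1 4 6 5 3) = (0 5 4)(1 6 2 3)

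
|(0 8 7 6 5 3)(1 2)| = 6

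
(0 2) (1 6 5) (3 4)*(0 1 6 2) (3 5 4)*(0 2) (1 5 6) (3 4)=(0 2 5 1) (3 4 6) 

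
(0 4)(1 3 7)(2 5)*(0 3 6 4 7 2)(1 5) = (0 7 5)(1 6 4 3 2)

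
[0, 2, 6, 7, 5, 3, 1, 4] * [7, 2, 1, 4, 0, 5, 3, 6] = [7, 1, 3, 6, 5, 4, 2, 0]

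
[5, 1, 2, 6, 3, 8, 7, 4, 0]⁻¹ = [8, 1, 2, 4, 7, 0, 3, 6, 5]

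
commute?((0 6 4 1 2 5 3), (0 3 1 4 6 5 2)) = no:(0 6 4 1 2 5 3) * (0 3 1 4 6 5 2) = (0 5 1), (0 3 1 4 6 5 2) * (0 6 4 1 2 5 3) = (2 6 3)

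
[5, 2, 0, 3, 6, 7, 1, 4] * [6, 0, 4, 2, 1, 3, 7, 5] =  [3, 4, 6, 2, 7, 5, 0, 1]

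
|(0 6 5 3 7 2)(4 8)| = 6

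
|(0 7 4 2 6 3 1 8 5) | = 9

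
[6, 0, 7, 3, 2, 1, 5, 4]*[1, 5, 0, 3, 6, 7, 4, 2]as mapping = [0→4, 1→1, 2→2, 3→3, 4→0, 5→5, 6→7, 7→6]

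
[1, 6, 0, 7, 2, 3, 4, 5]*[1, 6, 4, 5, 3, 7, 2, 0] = [6, 2, 1, 0, 4, 5, 3, 7]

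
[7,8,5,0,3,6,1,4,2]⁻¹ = [3,6,8,4,7,2,5,0,1]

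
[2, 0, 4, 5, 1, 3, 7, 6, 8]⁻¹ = [1, 4, 0, 5, 2, 3, 7, 6, 8]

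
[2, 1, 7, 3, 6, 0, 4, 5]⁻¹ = [5, 1, 0, 3, 6, 7, 4, 2]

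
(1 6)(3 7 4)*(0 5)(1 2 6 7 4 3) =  (0 5)(1 7 3 4)(2 6)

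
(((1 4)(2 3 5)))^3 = (1 4)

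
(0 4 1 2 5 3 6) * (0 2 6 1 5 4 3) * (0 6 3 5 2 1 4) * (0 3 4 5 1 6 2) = (0 1 4) (2 3 5) 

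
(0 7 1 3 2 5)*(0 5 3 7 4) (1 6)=(0 4) (1 7 6) (2 3) 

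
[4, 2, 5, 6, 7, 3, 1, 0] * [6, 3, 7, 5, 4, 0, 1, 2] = [4, 7, 0, 1, 2, 5, 3, 6]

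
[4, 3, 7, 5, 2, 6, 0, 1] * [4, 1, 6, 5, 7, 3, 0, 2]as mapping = [0→7, 1→5, 2→2, 3→3, 4→6, 5→0, 6→4, 7→1]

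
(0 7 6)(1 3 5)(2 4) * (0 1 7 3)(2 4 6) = (0 3 5 7 2 6 1)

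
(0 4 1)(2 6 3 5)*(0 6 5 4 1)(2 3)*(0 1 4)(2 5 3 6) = (0 4 1 2 3)(5 6)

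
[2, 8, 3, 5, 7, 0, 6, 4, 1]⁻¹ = [5, 8, 0, 2, 7, 3, 6, 4, 1]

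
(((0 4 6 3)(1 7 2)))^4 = (1 7 2)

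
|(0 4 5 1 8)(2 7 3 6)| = 20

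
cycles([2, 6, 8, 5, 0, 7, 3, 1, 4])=(0 2 8 4)(1 6 3 5 7)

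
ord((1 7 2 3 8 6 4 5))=8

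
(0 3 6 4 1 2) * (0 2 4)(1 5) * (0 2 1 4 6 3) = (1 6 2)(4 5)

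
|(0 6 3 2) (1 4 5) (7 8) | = 12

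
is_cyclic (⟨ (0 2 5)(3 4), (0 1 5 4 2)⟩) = no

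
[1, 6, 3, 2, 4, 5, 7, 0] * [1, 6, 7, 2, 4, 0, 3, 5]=[6, 3, 2, 7, 4, 0, 5, 1]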